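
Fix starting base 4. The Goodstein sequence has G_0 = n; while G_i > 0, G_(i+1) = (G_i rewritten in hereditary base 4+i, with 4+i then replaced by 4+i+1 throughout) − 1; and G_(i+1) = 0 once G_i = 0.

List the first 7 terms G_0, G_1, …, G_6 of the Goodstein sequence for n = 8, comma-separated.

(0) 8|_4 = 2·4 ↦ 2·5|_5 = 10 ⇒ 9
(1) 9|_5 = 5 + 4 ↦ 6 + 4|_6 = 10 ⇒ 9
(2) 9|_6 = 6 + 3 ↦ 7 + 3|_7 = 10 ⇒ 9
(3) 9|_7 = 7 + 2 ↦ 8 + 2|_8 = 10 ⇒ 9
(4) 9|_8 = 8 + 1 ↦ 9 + 1|_9 = 10 ⇒ 9
(5) 9|_9 = 9 ↦ 10|_10 = 10 ⇒ 9

8, 9, 9, 9, 9, 9, 9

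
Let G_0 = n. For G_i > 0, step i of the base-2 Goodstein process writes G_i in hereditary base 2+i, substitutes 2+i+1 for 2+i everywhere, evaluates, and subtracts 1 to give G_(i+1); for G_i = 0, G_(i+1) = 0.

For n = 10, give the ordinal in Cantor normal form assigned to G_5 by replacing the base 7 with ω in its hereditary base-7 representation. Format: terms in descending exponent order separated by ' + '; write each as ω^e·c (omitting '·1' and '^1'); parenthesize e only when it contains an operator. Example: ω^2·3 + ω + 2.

ω^ω·5 + ω^5·5 + ω^4·5 + ω^3·5 + ω^2·5 + ω·5 + 4

10 —HB2→ 2^(2 + 1) + 2 —bump→ 3^(3 + 1) + 3 = 84 —(−1)→ 83
83 —HB3→ 3^(3 + 1) + 2 —bump→ 4^(4 + 1) + 2 = 1026 —(−1)→ 1025
1025 —HB4→ 4^(4 + 1) + 1 —bump→ 5^(5 + 1) + 1 = 15626 —(−1)→ 15625
15625 —HB5→ 5^(5 + 1) —bump→ 6^(6 + 1) = 279936 —(−1)→ 279935
279935 —HB6→ 5·6^6 + 5·6^5 + 5·6^4 + 5·6^3 + 5·6^2 + 5·6 + 5 —bump→ 5·7^7 + 5·7^5 + 5·7^4 + 5·7^3 + 5·7^2 + 5·7 + 5 = 4215755 —(−1)→ 4215754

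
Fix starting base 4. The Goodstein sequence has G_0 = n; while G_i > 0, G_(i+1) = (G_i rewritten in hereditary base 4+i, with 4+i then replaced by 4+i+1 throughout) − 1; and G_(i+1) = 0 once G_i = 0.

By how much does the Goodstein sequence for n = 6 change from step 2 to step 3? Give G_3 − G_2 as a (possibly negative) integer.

0

G_0 = 6. HB_4(6) = 4 + 2. Bump = 7. G_1 = 6.
G_1 = 6. HB_5(6) = 5 + 1. Bump = 7. G_2 = 6.
G_2 = 6. HB_6(6) = 6. Bump = 7. G_3 = 6.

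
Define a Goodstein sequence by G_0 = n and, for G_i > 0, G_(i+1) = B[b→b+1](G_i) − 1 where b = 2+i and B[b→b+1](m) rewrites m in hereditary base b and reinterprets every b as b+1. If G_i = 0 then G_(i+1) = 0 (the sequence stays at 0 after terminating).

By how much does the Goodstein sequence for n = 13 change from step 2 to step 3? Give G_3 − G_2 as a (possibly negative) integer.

14813

(0) 13|_2 = 2^(2 + 1) + 2^2 + 1 ↦ 3^(3 + 1) + 3^3 + 1|_3 = 109 ⇒ 108
(1) 108|_3 = 3^(3 + 1) + 3^3 ↦ 4^(4 + 1) + 4^4|_4 = 1280 ⇒ 1279
(2) 1279|_4 = 4^(4 + 1) + 3·4^3 + 3·4^2 + 3·4 + 3 ↦ 5^(5 + 1) + 3·5^3 + 3·5^2 + 3·5 + 3|_5 = 16093 ⇒ 16092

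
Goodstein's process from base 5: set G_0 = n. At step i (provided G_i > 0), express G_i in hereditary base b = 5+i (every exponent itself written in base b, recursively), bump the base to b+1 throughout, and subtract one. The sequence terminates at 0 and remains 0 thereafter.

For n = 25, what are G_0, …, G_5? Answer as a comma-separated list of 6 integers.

(0) 25|_5 = 5^2 ↦ 6^2|_6 = 36 ⇒ 35
(1) 35|_6 = 5·6 + 5 ↦ 5·7 + 5|_7 = 40 ⇒ 39
(2) 39|_7 = 5·7 + 4 ↦ 5·8 + 4|_8 = 44 ⇒ 43
(3) 43|_8 = 5·8 + 3 ↦ 5·9 + 3|_9 = 48 ⇒ 47
(4) 47|_9 = 5·9 + 2 ↦ 5·10 + 2|_10 = 52 ⇒ 51

25, 35, 39, 43, 47, 51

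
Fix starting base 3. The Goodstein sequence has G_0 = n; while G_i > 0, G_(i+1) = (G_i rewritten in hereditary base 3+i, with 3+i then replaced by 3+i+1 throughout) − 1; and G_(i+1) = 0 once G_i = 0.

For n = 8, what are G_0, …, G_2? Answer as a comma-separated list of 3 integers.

G_0=8  [base 3] 2·3 + 2  →[3↦4]→  2·4 + 2 = 10  −1 ⇒ G_1=9
G_1=9  [base 4] 2·4 + 1  →[4↦5]→  2·5 + 1 = 11  −1 ⇒ G_2=10

8, 9, 10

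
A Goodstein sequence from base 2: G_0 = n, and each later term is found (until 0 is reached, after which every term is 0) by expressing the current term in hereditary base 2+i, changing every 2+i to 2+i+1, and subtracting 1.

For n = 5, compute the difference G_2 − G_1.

[0] 5 ≡ 2^2 + 1 (base 2). Lift 3: 28. −1: 27.
[1] 27 ≡ 3^3 (base 3). Lift 4: 256. −1: 255.

228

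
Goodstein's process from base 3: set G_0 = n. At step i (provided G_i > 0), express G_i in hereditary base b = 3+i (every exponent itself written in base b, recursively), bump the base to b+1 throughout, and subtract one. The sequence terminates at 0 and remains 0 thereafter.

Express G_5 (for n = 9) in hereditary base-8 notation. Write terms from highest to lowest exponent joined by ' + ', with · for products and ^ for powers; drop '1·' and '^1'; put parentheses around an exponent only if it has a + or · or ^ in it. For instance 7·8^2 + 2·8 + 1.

i=0: 9 = 3^2 (b=3); 3→4: 4^2 = 16; 16−1 = 15
i=1: 15 = 3·4 + 3 (b=4); 4→5: 3·5 + 3 = 18; 18−1 = 17
i=2: 17 = 3·5 + 2 (b=5); 5→6: 3·6 + 2 = 20; 20−1 = 19
i=3: 19 = 3·6 + 1 (b=6); 6→7: 3·7 + 1 = 22; 22−1 = 21
i=4: 21 = 3·7 (b=7); 7→8: 3·8 = 24; 24−1 = 23

2·8 + 7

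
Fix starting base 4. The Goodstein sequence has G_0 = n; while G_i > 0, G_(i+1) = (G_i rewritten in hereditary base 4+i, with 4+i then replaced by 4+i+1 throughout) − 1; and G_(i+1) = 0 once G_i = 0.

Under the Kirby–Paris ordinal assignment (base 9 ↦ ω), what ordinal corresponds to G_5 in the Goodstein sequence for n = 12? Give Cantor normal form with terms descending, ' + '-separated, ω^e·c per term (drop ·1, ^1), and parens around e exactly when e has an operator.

12 —HB4→ 3·4 —bump→ 3·5 = 15 —(−1)→ 14
14 —HB5→ 2·5 + 4 —bump→ 2·6 + 4 = 16 —(−1)→ 15
15 —HB6→ 2·6 + 3 —bump→ 2·7 + 3 = 17 —(−1)→ 16
16 —HB7→ 2·7 + 2 —bump→ 2·8 + 2 = 18 —(−1)→ 17
17 —HB8→ 2·8 + 1 —bump→ 2·9 + 1 = 19 —(−1)→ 18
18 —HB9→ 2·9 —bump→ 2·10 = 20 —(−1)→ 19

ω·2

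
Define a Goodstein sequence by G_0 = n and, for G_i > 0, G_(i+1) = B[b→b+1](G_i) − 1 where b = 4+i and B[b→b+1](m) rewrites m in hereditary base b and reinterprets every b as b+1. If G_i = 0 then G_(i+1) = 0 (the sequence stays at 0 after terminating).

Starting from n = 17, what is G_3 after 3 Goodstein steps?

17 —HB4→ 4^2 + 1 —bump→ 5^2 + 1 = 26 —(−1)→ 25
25 —HB5→ 5^2 —bump→ 6^2 = 36 —(−1)→ 35
35 —HB6→ 5·6 + 5 —bump→ 5·7 + 5 = 40 —(−1)→ 39

39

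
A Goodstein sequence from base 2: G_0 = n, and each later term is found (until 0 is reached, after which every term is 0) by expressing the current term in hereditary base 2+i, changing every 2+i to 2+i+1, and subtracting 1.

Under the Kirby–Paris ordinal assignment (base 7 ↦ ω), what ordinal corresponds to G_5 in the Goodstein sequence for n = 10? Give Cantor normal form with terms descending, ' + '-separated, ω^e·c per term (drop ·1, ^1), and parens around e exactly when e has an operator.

step 0: 10 = 2^(2 + 1) + 2; sub 3 for 2: 3^(3 + 1) + 3; = 84; G_1 = 84−1 = 83
step 1: 83 = 3^(3 + 1) + 2; sub 4 for 3: 4^(4 + 1) + 2; = 1026; G_2 = 1026−1 = 1025
step 2: 1025 = 4^(4 + 1) + 1; sub 5 for 4: 5^(5 + 1) + 1; = 15626; G_3 = 15626−1 = 15625
step 3: 15625 = 5^(5 + 1); sub 6 for 5: 6^(6 + 1); = 279936; G_4 = 279936−1 = 279935
step 4: 279935 = 5·6^6 + 5·6^5 + 5·6^4 + 5·6^3 + 5·6^2 + 5·6 + 5; sub 7 for 6: 5·7^7 + 5·7^5 + 5·7^4 + 5·7^3 + 5·7^2 + 5·7 + 5; = 4215755; G_5 = 4215755−1 = 4215754

ω^ω·5 + ω^5·5 + ω^4·5 + ω^3·5 + ω^2·5 + ω·5 + 4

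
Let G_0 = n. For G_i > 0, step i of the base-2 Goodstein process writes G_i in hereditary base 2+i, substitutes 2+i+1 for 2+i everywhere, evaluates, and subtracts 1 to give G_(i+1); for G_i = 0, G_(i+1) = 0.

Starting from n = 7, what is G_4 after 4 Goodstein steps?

46657

7 —HB2→ 2^2 + 2 + 1 —bump→ 3^3 + 3 + 1 = 31 —(−1)→ 30
30 —HB3→ 3^3 + 3 —bump→ 4^4 + 4 = 260 —(−1)→ 259
259 —HB4→ 4^4 + 3 —bump→ 5^5 + 3 = 3128 —(−1)→ 3127
3127 —HB5→ 5^5 + 2 —bump→ 6^6 + 2 = 46658 —(−1)→ 46657
46657 —HB6→ 6^6 + 1 —bump→ 7^7 + 1 = 823544 —(−1)→ 823543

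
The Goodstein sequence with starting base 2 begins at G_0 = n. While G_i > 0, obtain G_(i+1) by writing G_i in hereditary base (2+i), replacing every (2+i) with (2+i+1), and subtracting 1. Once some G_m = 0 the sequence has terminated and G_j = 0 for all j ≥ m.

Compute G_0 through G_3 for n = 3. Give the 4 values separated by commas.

G_0=3  [base 2] 2 + 1  →[2↦3]→  3 + 1 = 4  −1 ⇒ G_1=3
G_1=3  [base 3] 3  →[3↦4]→  4 = 4  −1 ⇒ G_2=3
G_2=3  [base 4] 3  →[4↦5]→  3 = 3  −1 ⇒ G_3=2

3, 3, 3, 2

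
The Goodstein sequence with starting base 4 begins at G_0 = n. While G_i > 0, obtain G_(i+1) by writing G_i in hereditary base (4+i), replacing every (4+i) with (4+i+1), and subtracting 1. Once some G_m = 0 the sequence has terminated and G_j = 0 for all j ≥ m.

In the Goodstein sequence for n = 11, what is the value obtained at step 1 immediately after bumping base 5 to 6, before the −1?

14

base 4: 11 = 2·4 + 3; at 5: 2·5 + 3 = 13; next = 12
base 5: 12 = 2·5 + 2; at 6: 2·6 + 2 = 14; next = 13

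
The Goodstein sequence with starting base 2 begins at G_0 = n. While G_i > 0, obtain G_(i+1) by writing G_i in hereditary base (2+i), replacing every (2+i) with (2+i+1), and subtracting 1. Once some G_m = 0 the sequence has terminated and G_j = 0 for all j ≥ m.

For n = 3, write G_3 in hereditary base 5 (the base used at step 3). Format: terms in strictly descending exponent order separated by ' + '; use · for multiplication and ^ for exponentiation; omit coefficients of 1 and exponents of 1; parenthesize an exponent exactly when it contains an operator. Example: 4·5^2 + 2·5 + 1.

[0] 3 ≡ 2 + 1 (base 2). Lift 3: 4. −1: 3.
[1] 3 ≡ 3 (base 3). Lift 4: 4. −1: 3.
[2] 3 ≡ 3 (base 4). Lift 5: 3. −1: 2.
[3] 2 ≡ 2 (base 5). Lift 6: 2. −1: 1.

2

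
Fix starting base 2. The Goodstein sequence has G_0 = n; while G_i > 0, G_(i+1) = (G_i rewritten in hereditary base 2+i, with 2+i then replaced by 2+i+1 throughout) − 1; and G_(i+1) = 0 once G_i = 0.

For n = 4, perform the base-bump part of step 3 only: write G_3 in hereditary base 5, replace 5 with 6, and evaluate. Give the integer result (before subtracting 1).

84

base 2: 4 = 2^2; at 3: 3^3 = 27; next = 26
base 3: 26 = 2·3^2 + 2·3 + 2; at 4: 2·4^2 + 2·4 + 2 = 42; next = 41
base 4: 41 = 2·4^2 + 2·4 + 1; at 5: 2·5^2 + 2·5 + 1 = 61; next = 60
base 5: 60 = 2·5^2 + 2·5; at 6: 2·6^2 + 2·6 = 84; next = 83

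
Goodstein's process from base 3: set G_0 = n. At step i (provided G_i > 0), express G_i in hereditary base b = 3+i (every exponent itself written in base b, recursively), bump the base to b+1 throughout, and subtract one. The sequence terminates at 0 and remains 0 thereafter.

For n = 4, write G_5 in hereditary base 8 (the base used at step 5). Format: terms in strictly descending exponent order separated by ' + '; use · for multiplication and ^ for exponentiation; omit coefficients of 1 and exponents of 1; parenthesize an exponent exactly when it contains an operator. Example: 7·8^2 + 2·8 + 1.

base 3: 4 = 3 + 1; at 4: 4 + 1 = 5; next = 4
base 4: 4 = 4; at 5: 5 = 5; next = 4
base 5: 4 = 4; at 6: 4 = 4; next = 3
base 6: 3 = 3; at 7: 3 = 3; next = 2
base 7: 2 = 2; at 8: 2 = 2; next = 1
base 8: 1 = 1; at 9: 1 = 1; next = 0

1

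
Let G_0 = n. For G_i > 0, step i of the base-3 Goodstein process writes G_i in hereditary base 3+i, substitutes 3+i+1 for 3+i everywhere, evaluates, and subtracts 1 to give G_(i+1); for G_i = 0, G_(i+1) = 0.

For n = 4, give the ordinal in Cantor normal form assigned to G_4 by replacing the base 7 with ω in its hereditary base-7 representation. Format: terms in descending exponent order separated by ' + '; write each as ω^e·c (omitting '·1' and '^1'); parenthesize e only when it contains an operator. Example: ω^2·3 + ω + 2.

G_0=4  [base 3] 3 + 1  →[3↦4]→  4 + 1 = 5  −1 ⇒ G_1=4
G_1=4  [base 4] 4  →[4↦5]→  5 = 5  −1 ⇒ G_2=4
G_2=4  [base 5] 4  →[5↦6]→  4 = 4  −1 ⇒ G_3=3
G_3=3  [base 6] 3  →[6↦7]→  3 = 3  −1 ⇒ G_4=2
G_4=2  [base 7] 2  →[7↦8]→  2 = 2  −1 ⇒ G_5=1

2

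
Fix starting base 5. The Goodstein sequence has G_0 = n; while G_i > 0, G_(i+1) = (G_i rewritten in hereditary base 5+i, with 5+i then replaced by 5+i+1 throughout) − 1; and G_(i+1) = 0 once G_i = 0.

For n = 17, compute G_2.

base 5: 17 = 3·5 + 2; at 6: 3·6 + 2 = 20; next = 19
base 6: 19 = 3·6 + 1; at 7: 3·7 + 1 = 22; next = 21

21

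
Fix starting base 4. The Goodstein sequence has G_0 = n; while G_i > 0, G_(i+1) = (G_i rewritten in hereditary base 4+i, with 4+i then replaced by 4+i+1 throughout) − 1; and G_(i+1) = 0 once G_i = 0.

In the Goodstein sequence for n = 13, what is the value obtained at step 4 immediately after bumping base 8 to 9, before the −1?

i=0: 13 = 3·4 + 1 (b=4); 4→5: 3·5 + 1 = 16; 16−1 = 15
i=1: 15 = 3·5 (b=5); 5→6: 3·6 = 18; 18−1 = 17
i=2: 17 = 2·6 + 5 (b=6); 6→7: 2·7 + 5 = 19; 19−1 = 18
i=3: 18 = 2·7 + 4 (b=7); 7→8: 2·8 + 4 = 20; 20−1 = 19
i=4: 19 = 2·8 + 3 (b=8); 8→9: 2·9 + 3 = 21; 21−1 = 20

21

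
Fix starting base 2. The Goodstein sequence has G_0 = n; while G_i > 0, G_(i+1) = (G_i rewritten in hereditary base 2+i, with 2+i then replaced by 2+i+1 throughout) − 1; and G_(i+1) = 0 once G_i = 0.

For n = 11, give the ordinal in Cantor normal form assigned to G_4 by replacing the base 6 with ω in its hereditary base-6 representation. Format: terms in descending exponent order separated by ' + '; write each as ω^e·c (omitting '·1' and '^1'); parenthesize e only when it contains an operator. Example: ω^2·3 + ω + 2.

ω^(ω + 1) + 1

G_0=11  [base 2] 2^(2 + 1) + 2 + 1  →[2↦3]→  3^(3 + 1) + 3 + 1 = 85  −1 ⇒ G_1=84
G_1=84  [base 3] 3^(3 + 1) + 3  →[3↦4]→  4^(4 + 1) + 4 = 1028  −1 ⇒ G_2=1027
G_2=1027  [base 4] 4^(4 + 1) + 3  →[4↦5]→  5^(5 + 1) + 3 = 15628  −1 ⇒ G_3=15627
G_3=15627  [base 5] 5^(5 + 1) + 2  →[5↦6]→  6^(6 + 1) + 2 = 279938  −1 ⇒ G_4=279937
G_4=279937  [base 6] 6^(6 + 1) + 1  →[6↦7]→  7^(7 + 1) + 1 = 5764802  −1 ⇒ G_5=5764801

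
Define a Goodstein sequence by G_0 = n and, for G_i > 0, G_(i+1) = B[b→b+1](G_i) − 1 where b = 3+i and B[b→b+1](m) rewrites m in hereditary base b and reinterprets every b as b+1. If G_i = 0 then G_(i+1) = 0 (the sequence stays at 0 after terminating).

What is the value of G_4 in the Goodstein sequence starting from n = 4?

2

G_0 = 4. HB_3(4) = 3 + 1. Bump = 5. G_1 = 4.
G_1 = 4. HB_4(4) = 4. Bump = 5. G_2 = 4.
G_2 = 4. HB_5(4) = 4. Bump = 4. G_3 = 3.
G_3 = 3. HB_6(3) = 3. Bump = 3. G_4 = 2.
G_4 = 2. HB_7(2) = 2. Bump = 2. G_5 = 1.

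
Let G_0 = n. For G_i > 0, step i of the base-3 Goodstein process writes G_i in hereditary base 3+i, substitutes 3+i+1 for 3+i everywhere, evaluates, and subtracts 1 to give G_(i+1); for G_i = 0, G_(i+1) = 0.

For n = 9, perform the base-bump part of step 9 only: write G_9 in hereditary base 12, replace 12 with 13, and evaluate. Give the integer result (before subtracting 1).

29

[0] 9 ≡ 3^2 (base 3). Lift 4: 16. −1: 15.
[1] 15 ≡ 3·4 + 3 (base 4). Lift 5: 18. −1: 17.
[2] 17 ≡ 3·5 + 2 (base 5). Lift 6: 20. −1: 19.
[3] 19 ≡ 3·6 + 1 (base 6). Lift 7: 22. −1: 21.
[4] 21 ≡ 3·7 (base 7). Lift 8: 24. −1: 23.
[5] 23 ≡ 2·8 + 7 (base 8). Lift 9: 25. −1: 24.
[6] 24 ≡ 2·9 + 6 (base 9). Lift 10: 26. −1: 25.
[7] 25 ≡ 2·10 + 5 (base 10). Lift 11: 27. −1: 26.
[8] 26 ≡ 2·11 + 4 (base 11). Lift 12: 28. −1: 27.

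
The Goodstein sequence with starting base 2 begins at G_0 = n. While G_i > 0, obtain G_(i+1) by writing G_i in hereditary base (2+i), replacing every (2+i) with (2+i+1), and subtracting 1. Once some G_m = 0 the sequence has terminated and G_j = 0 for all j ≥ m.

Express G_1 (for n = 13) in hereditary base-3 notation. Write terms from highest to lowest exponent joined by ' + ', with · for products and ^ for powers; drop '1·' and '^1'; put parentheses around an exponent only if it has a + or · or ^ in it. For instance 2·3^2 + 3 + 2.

i=0: 13 = 2^(2 + 1) + 2^2 + 1 (b=2); 2→3: 3^(3 + 1) + 3^3 + 1 = 109; 109−1 = 108
i=1: 108 = 3^(3 + 1) + 3^3 (b=3); 3→4: 4^(4 + 1) + 4^4 = 1280; 1280−1 = 1279

3^(3 + 1) + 3^3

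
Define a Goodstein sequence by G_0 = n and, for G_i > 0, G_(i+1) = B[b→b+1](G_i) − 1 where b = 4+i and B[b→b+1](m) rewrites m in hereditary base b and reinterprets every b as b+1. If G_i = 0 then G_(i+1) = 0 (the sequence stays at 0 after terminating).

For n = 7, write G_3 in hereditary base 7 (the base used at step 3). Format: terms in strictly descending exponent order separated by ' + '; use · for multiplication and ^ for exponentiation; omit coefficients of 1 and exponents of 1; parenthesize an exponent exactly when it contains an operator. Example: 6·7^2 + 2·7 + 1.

7

G_0=7  [base 4] 4 + 3  →[4↦5]→  5 + 3 = 8  −1 ⇒ G_1=7
G_1=7  [base 5] 5 + 2  →[5↦6]→  6 + 2 = 8  −1 ⇒ G_2=7
G_2=7  [base 6] 6 + 1  →[6↦7]→  7 + 1 = 8  −1 ⇒ G_3=7
G_3=7  [base 7] 7  →[7↦8]→  8 = 8  −1 ⇒ G_4=7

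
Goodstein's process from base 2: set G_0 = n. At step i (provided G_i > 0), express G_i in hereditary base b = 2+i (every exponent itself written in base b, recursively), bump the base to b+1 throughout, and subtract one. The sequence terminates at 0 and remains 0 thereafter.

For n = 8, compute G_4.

93395

i=0: 8 = 2^(2 + 1) (b=2); 2→3: 3^(3 + 1) = 81; 81−1 = 80
i=1: 80 = 2·3^3 + 2·3^2 + 2·3 + 2 (b=3); 3→4: 2·4^4 + 2·4^2 + 2·4 + 2 = 554; 554−1 = 553
i=2: 553 = 2·4^4 + 2·4^2 + 2·4 + 1 (b=4); 4→5: 2·5^5 + 2·5^2 + 2·5 + 1 = 6311; 6311−1 = 6310
i=3: 6310 = 2·5^5 + 2·5^2 + 2·5 (b=5); 5→6: 2·6^6 + 2·6^2 + 2·6 = 93396; 93396−1 = 93395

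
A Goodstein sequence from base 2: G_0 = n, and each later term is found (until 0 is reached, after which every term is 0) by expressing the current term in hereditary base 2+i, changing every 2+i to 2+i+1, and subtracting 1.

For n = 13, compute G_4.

280711

[0] 13 ≡ 2^(2 + 1) + 2^2 + 1 (base 2). Lift 3: 109. −1: 108.
[1] 108 ≡ 3^(3 + 1) + 3^3 (base 3). Lift 4: 1280. −1: 1279.
[2] 1279 ≡ 4^(4 + 1) + 3·4^3 + 3·4^2 + 3·4 + 3 (base 4). Lift 5: 16093. −1: 16092.
[3] 16092 ≡ 5^(5 + 1) + 3·5^3 + 3·5^2 + 3·5 + 2 (base 5). Lift 6: 280712. −1: 280711.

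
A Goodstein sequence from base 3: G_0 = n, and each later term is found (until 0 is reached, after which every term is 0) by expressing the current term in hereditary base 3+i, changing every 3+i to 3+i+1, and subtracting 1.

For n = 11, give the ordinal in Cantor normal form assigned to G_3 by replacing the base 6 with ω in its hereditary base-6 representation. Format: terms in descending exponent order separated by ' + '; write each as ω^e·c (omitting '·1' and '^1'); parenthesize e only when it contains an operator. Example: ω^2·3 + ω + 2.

step 0: 11 = 3^2 + 2; sub 4 for 3: 4^2 + 2; = 18; G_1 = 18−1 = 17
step 1: 17 = 4^2 + 1; sub 5 for 4: 5^2 + 1; = 26; G_2 = 26−1 = 25
step 2: 25 = 5^2; sub 6 for 5: 6^2; = 36; G_3 = 36−1 = 35
step 3: 35 = 5·6 + 5; sub 7 for 6: 5·7 + 5; = 40; G_4 = 40−1 = 39

ω·5 + 5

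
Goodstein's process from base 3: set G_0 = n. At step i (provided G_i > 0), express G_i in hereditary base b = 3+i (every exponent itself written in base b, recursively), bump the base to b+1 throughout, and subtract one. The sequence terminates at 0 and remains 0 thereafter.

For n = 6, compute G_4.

7

[0] 6 ≡ 2·3 (base 3). Lift 4: 8. −1: 7.
[1] 7 ≡ 4 + 3 (base 4). Lift 5: 8. −1: 7.
[2] 7 ≡ 5 + 2 (base 5). Lift 6: 8. −1: 7.
[3] 7 ≡ 6 + 1 (base 6). Lift 7: 8. −1: 7.
[4] 7 ≡ 7 (base 7). Lift 8: 8. −1: 7.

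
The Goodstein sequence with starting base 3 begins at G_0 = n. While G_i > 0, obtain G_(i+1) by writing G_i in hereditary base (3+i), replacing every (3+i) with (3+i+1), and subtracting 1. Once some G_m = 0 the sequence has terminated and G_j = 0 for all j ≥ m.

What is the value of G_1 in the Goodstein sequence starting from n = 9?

i=0: 9 = 3^2 (b=3); 3→4: 4^2 = 16; 16−1 = 15
i=1: 15 = 3·4 + 3 (b=4); 4→5: 3·5 + 3 = 18; 18−1 = 17

15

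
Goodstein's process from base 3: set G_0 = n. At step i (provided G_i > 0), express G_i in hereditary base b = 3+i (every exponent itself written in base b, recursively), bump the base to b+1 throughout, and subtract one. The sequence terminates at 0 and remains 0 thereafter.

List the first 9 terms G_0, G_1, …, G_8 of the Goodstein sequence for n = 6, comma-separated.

step 0: 6 = 2·3; sub 4 for 3: 2·4; = 8; G_1 = 8−1 = 7
step 1: 7 = 4 + 3; sub 5 for 4: 5 + 3; = 8; G_2 = 8−1 = 7
step 2: 7 = 5 + 2; sub 6 for 5: 6 + 2; = 8; G_3 = 8−1 = 7
step 3: 7 = 6 + 1; sub 7 for 6: 7 + 1; = 8; G_4 = 8−1 = 7
step 4: 7 = 7; sub 8 for 7: 8; = 8; G_5 = 8−1 = 7
step 5: 7 = 7; sub 9 for 8: 7; = 7; G_6 = 7−1 = 6
step 6: 6 = 6; sub 10 for 9: 6; = 6; G_7 = 6−1 = 5
step 7: 5 = 5; sub 11 for 10: 5; = 5; G_8 = 5−1 = 4

6, 7, 7, 7, 7, 7, 6, 5, 4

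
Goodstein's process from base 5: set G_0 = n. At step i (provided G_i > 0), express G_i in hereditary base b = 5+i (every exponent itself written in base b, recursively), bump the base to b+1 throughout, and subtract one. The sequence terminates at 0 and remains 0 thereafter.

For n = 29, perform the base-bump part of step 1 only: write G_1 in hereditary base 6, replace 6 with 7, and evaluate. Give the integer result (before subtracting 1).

29 —HB5→ 5^2 + 4 —bump→ 6^2 + 4 = 40 —(−1)→ 39
39 —HB6→ 6^2 + 3 —bump→ 7^2 + 3 = 52 —(−1)→ 51

52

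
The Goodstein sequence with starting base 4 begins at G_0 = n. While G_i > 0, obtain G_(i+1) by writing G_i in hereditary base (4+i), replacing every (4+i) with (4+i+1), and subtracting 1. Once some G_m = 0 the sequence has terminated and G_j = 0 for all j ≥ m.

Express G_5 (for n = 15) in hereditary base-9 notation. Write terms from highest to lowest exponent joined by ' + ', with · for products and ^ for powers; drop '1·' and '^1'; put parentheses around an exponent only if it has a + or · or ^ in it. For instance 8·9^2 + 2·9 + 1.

2·9 + 6

15 —HB4→ 3·4 + 3 —bump→ 3·5 + 3 = 18 —(−1)→ 17
17 —HB5→ 3·5 + 2 —bump→ 3·6 + 2 = 20 —(−1)→ 19
19 —HB6→ 3·6 + 1 —bump→ 3·7 + 1 = 22 —(−1)→ 21
21 —HB7→ 3·7 —bump→ 3·8 = 24 —(−1)→ 23
23 —HB8→ 2·8 + 7 —bump→ 2·9 + 7 = 25 —(−1)→ 24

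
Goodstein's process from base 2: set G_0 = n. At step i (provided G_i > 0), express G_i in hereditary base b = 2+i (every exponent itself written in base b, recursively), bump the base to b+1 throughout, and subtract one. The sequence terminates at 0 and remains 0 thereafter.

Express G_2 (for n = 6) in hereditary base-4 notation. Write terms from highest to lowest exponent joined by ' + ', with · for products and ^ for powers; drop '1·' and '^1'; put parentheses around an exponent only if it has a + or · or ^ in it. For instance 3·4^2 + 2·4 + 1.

(0) 6|_2 = 2^2 + 2 ↦ 3^3 + 3|_3 = 30 ⇒ 29
(1) 29|_3 = 3^3 + 2 ↦ 4^4 + 2|_4 = 258 ⇒ 257
(2) 257|_4 = 4^4 + 1 ↦ 5^5 + 1|_5 = 3126 ⇒ 3125

4^4 + 1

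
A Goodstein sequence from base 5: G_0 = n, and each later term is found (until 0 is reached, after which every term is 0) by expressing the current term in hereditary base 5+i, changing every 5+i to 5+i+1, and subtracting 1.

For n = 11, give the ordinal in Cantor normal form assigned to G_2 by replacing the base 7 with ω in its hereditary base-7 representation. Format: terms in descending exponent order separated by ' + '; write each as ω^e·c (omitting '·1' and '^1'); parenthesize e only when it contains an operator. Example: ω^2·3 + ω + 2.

ω + 6

11 —HB5→ 2·5 + 1 —bump→ 2·6 + 1 = 13 —(−1)→ 12
12 —HB6→ 2·6 —bump→ 2·7 = 14 —(−1)→ 13
13 —HB7→ 7 + 6 —bump→ 8 + 6 = 14 —(−1)→ 13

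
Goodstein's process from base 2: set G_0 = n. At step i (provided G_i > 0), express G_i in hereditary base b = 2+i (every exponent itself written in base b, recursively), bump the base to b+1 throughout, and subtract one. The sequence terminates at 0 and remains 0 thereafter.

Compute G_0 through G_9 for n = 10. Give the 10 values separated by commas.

10, 83, 1025, 15625, 279935, 4215754, 84073323, 1937434592, 50000555551, 1426559238830

base 2: 10 = 2^(2 + 1) + 2; at 3: 3^(3 + 1) + 3 = 84; next = 83
base 3: 83 = 3^(3 + 1) + 2; at 4: 4^(4 + 1) + 2 = 1026; next = 1025
base 4: 1025 = 4^(4 + 1) + 1; at 5: 5^(5 + 1) + 1 = 15626; next = 15625
base 5: 15625 = 5^(5 + 1); at 6: 6^(6 + 1) = 279936; next = 279935
base 6: 279935 = 5·6^6 + 5·6^5 + 5·6^4 + 5·6^3 + 5·6^2 + 5·6 + 5; at 7: 5·7^7 + 5·7^5 + 5·7^4 + 5·7^3 + 5·7^2 + 5·7 + 5 = 4215755; next = 4215754
base 7: 4215754 = 5·7^7 + 5·7^5 + 5·7^4 + 5·7^3 + 5·7^2 + 5·7 + 4; at 8: 5·8^8 + 5·8^5 + 5·8^4 + 5·8^3 + 5·8^2 + 5·8 + 4 = 84073324; next = 84073323
base 8: 84073323 = 5·8^8 + 5·8^5 + 5·8^4 + 5·8^3 + 5·8^2 + 5·8 + 3; at 9: 5·9^9 + 5·9^5 + 5·9^4 + 5·9^3 + 5·9^2 + 5·9 + 3 = 1937434593; next = 1937434592
base 9: 1937434592 = 5·9^9 + 5·9^5 + 5·9^4 + 5·9^3 + 5·9^2 + 5·9 + 2; at 10: 5·10^10 + 5·10^5 + 5·10^4 + 5·10^3 + 5·10^2 + 5·10 + 2 = 50000555552; next = 50000555551
base 10: 50000555551 = 5·10^10 + 5·10^5 + 5·10^4 + 5·10^3 + 5·10^2 + 5·10 + 1; at 11: 5·11^11 + 5·11^5 + 5·11^4 + 5·11^3 + 5·11^2 + 5·11 + 1 = 1426559238831; next = 1426559238830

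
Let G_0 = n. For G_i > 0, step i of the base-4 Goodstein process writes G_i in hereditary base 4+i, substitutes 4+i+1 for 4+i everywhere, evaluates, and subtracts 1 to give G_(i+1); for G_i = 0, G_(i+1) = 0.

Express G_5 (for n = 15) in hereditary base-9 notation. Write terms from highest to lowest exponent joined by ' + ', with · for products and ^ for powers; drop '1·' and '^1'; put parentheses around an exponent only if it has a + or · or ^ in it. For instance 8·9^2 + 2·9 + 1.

2·9 + 6

base 4: 15 = 3·4 + 3; at 5: 3·5 + 3 = 18; next = 17
base 5: 17 = 3·5 + 2; at 6: 3·6 + 2 = 20; next = 19
base 6: 19 = 3·6 + 1; at 7: 3·7 + 1 = 22; next = 21
base 7: 21 = 3·7; at 8: 3·8 = 24; next = 23
base 8: 23 = 2·8 + 7; at 9: 2·9 + 7 = 25; next = 24
base 9: 24 = 2·9 + 6; at 10: 2·10 + 6 = 26; next = 25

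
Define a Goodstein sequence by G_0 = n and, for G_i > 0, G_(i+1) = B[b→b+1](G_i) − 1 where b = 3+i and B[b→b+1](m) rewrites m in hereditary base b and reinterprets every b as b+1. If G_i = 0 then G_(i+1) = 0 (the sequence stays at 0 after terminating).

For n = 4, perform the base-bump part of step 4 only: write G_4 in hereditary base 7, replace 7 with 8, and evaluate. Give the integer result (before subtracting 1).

2

G_0=4  [base 3] 3 + 1  →[3↦4]→  4 + 1 = 5  −1 ⇒ G_1=4
G_1=4  [base 4] 4  →[4↦5]→  5 = 5  −1 ⇒ G_2=4
G_2=4  [base 5] 4  →[5↦6]→  4 = 4  −1 ⇒ G_3=3
G_3=3  [base 6] 3  →[6↦7]→  3 = 3  −1 ⇒ G_4=2
G_4=2  [base 7] 2  →[7↦8]→  2 = 2  −1 ⇒ G_5=1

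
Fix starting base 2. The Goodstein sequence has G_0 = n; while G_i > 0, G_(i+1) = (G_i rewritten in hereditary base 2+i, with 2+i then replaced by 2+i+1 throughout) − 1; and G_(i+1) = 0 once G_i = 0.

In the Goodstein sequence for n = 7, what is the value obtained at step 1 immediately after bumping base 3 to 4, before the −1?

7 —HB2→ 2^2 + 2 + 1 —bump→ 3^3 + 3 + 1 = 31 —(−1)→ 30
30 —HB3→ 3^3 + 3 —bump→ 4^4 + 4 = 260 —(−1)→ 259

260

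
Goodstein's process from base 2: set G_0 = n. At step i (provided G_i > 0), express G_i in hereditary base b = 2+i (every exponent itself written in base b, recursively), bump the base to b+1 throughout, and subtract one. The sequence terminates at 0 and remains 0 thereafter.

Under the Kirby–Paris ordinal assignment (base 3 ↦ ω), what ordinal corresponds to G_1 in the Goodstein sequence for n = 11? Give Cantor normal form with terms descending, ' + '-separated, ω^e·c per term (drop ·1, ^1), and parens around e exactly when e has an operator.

i=0: 11 = 2^(2 + 1) + 2 + 1 (b=2); 2→3: 3^(3 + 1) + 3 + 1 = 85; 85−1 = 84
i=1: 84 = 3^(3 + 1) + 3 (b=3); 3→4: 4^(4 + 1) + 4 = 1028; 1028−1 = 1027

ω^(ω + 1) + ω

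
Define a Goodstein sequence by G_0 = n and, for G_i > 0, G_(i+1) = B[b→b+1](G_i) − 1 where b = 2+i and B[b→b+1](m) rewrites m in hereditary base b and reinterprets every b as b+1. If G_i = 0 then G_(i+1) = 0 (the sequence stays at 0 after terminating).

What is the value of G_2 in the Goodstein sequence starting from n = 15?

15 —HB2→ 2^(2 + 1) + 2^2 + 2 + 1 —bump→ 3^(3 + 1) + 3^3 + 3 + 1 = 112 —(−1)→ 111
111 —HB3→ 3^(3 + 1) + 3^3 + 3 —bump→ 4^(4 + 1) + 4^4 + 4 = 1284 —(−1)→ 1283

1283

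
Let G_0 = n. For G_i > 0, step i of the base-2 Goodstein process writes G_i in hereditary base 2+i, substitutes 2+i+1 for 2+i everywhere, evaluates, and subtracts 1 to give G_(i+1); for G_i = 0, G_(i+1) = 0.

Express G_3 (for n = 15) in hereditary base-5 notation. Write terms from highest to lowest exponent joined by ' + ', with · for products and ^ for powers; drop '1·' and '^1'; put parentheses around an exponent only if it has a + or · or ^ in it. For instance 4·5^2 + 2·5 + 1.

step 0: 15 = 2^(2 + 1) + 2^2 + 2 + 1; sub 3 for 2: 3^(3 + 1) + 3^3 + 3 + 1; = 112; G_1 = 112−1 = 111
step 1: 111 = 3^(3 + 1) + 3^3 + 3; sub 4 for 3: 4^(4 + 1) + 4^4 + 4; = 1284; G_2 = 1284−1 = 1283
step 2: 1283 = 4^(4 + 1) + 4^4 + 3; sub 5 for 4: 5^(5 + 1) + 5^5 + 3; = 18753; G_3 = 18753−1 = 18752
step 3: 18752 = 5^(5 + 1) + 5^5 + 2; sub 6 for 5: 6^(6 + 1) + 6^6 + 2; = 326594; G_4 = 326594−1 = 326593

5^(5 + 1) + 5^5 + 2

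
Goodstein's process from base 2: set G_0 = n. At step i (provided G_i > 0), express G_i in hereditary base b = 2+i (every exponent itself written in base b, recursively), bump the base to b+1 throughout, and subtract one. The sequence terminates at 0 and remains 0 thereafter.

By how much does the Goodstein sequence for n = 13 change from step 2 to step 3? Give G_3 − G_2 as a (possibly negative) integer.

14813

[0] 13 ≡ 2^(2 + 1) + 2^2 + 1 (base 2). Lift 3: 109. −1: 108.
[1] 108 ≡ 3^(3 + 1) + 3^3 (base 3). Lift 4: 1280. −1: 1279.
[2] 1279 ≡ 4^(4 + 1) + 3·4^3 + 3·4^2 + 3·4 + 3 (base 4). Lift 5: 16093. −1: 16092.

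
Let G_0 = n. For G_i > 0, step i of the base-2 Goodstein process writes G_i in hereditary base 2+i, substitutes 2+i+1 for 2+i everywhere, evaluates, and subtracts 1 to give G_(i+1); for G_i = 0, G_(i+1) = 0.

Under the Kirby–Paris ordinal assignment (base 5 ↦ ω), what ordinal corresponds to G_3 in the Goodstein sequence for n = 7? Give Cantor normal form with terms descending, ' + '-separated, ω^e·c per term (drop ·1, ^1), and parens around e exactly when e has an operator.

ω^ω + 2

(0) 7|_2 = 2^2 + 2 + 1 ↦ 3^3 + 3 + 1|_3 = 31 ⇒ 30
(1) 30|_3 = 3^3 + 3 ↦ 4^4 + 4|_4 = 260 ⇒ 259
(2) 259|_4 = 4^4 + 3 ↦ 5^5 + 3|_5 = 3128 ⇒ 3127
(3) 3127|_5 = 5^5 + 2 ↦ 6^6 + 2|_6 = 46658 ⇒ 46657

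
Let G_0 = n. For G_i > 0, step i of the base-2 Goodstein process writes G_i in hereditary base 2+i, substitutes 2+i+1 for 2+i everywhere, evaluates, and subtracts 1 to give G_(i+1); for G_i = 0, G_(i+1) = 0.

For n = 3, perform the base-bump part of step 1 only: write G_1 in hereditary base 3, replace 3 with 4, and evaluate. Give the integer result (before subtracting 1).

[0] 3 ≡ 2 + 1 (base 2). Lift 3: 4. −1: 3.
[1] 3 ≡ 3 (base 3). Lift 4: 4. −1: 3.

4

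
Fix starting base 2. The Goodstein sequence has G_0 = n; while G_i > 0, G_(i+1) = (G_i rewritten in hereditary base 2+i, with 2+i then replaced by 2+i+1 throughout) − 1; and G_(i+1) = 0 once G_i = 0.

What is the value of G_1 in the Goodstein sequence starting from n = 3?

3

i=0: 3 = 2 + 1 (b=2); 2→3: 3 + 1 = 4; 4−1 = 3
i=1: 3 = 3 (b=3); 3→4: 4 = 4; 4−1 = 3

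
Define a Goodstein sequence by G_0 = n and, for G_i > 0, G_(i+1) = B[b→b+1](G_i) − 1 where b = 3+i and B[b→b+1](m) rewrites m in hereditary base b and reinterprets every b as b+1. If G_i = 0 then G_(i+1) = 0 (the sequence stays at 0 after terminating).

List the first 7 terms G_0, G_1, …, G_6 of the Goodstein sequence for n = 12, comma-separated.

12, 19, 27, 37, 49, 63, 69

base 3: 12 = 3^2 + 3; at 4: 4^2 + 4 = 20; next = 19
base 4: 19 = 4^2 + 3; at 5: 5^2 + 3 = 28; next = 27
base 5: 27 = 5^2 + 2; at 6: 6^2 + 2 = 38; next = 37
base 6: 37 = 6^2 + 1; at 7: 7^2 + 1 = 50; next = 49
base 7: 49 = 7^2; at 8: 8^2 = 64; next = 63
base 8: 63 = 7·8 + 7; at 9: 7·9 + 7 = 70; next = 69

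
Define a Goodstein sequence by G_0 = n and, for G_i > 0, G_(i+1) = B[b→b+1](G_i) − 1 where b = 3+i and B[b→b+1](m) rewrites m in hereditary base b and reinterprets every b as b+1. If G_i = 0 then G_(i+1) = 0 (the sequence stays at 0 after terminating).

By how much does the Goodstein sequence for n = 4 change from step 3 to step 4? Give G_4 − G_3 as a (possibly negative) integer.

-1

G_0 = 4. HB_3(4) = 3 + 1. Bump = 5. G_1 = 4.
G_1 = 4. HB_4(4) = 4. Bump = 5. G_2 = 4.
G_2 = 4. HB_5(4) = 4. Bump = 4. G_3 = 3.
G_3 = 3. HB_6(3) = 3. Bump = 3. G_4 = 2.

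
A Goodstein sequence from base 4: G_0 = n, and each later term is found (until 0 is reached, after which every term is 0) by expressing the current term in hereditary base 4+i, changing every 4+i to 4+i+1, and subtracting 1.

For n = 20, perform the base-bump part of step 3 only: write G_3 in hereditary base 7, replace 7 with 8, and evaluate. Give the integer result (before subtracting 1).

G_0=20  [base 4] 4^2 + 4  →[4↦5]→  5^2 + 5 = 30  −1 ⇒ G_1=29
G_1=29  [base 5] 5^2 + 4  →[5↦6]→  6^2 + 4 = 40  −1 ⇒ G_2=39
G_2=39  [base 6] 6^2 + 3  →[6↦7]→  7^2 + 3 = 52  −1 ⇒ G_3=51
G_3=51  [base 7] 7^2 + 2  →[7↦8]→  8^2 + 2 = 66  −1 ⇒ G_4=65

66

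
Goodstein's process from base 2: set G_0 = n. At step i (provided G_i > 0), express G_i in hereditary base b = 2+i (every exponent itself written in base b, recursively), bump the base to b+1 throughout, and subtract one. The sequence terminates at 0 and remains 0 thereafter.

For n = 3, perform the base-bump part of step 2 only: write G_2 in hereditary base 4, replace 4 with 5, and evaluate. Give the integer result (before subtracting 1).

i=0: 3 = 2 + 1 (b=2); 2→3: 3 + 1 = 4; 4−1 = 3
i=1: 3 = 3 (b=3); 3→4: 4 = 4; 4−1 = 3
i=2: 3 = 3 (b=4); 4→5: 3 = 3; 3−1 = 2

3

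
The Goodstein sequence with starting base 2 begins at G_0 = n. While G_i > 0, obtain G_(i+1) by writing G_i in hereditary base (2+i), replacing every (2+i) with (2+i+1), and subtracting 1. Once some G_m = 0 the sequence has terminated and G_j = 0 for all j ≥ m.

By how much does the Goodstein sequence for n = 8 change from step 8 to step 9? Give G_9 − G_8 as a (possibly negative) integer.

550623341264

i=0: 8 = 2^(2 + 1) (b=2); 2→3: 3^(3 + 1) = 81; 81−1 = 80
i=1: 80 = 2·3^3 + 2·3^2 + 2·3 + 2 (b=3); 3→4: 2·4^4 + 2·4^2 + 2·4 + 2 = 554; 554−1 = 553
i=2: 553 = 2·4^4 + 2·4^2 + 2·4 + 1 (b=4); 4→5: 2·5^5 + 2·5^2 + 2·5 + 1 = 6311; 6311−1 = 6310
i=3: 6310 = 2·5^5 + 2·5^2 + 2·5 (b=5); 5→6: 2·6^6 + 2·6^2 + 2·6 = 93396; 93396−1 = 93395
i=4: 93395 = 2·6^6 + 2·6^2 + 6 + 5 (b=6); 6→7: 2·7^7 + 2·7^2 + 7 + 5 = 1647196; 1647196−1 = 1647195
i=5: 1647195 = 2·7^7 + 2·7^2 + 7 + 4 (b=7); 7→8: 2·8^8 + 2·8^2 + 8 + 4 = 33554572; 33554572−1 = 33554571
i=6: 33554571 = 2·8^8 + 2·8^2 + 8 + 3 (b=8); 8→9: 2·9^9 + 2·9^2 + 9 + 3 = 774841152; 774841152−1 = 774841151
i=7: 774841151 = 2·9^9 + 2·9^2 + 9 + 2 (b=9); 9→10: 2·10^10 + 2·10^2 + 10 + 2 = 20000000212; 20000000212−1 = 20000000211
i=8: 20000000211 = 2·10^10 + 2·10^2 + 10 + 1 (b=10); 10→11: 2·11^11 + 2·11^2 + 11 + 1 = 570623341476; 570623341476−1 = 570623341475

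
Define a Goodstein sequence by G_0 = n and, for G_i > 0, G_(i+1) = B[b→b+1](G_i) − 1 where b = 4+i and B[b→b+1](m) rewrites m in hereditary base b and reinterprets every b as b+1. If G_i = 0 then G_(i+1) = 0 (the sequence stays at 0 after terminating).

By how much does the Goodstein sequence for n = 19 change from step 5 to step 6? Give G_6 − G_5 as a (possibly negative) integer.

6

i=0: 19 = 4^2 + 3 (b=4); 4→5: 5^2 + 3 = 28; 28−1 = 27
i=1: 27 = 5^2 + 2 (b=5); 5→6: 6^2 + 2 = 38; 38−1 = 37
i=2: 37 = 6^2 + 1 (b=6); 6→7: 7^2 + 1 = 50; 50−1 = 49
i=3: 49 = 7^2 (b=7); 7→8: 8^2 = 64; 64−1 = 63
i=4: 63 = 7·8 + 7 (b=8); 8→9: 7·9 + 7 = 70; 70−1 = 69
i=5: 69 = 7·9 + 6 (b=9); 9→10: 7·10 + 6 = 76; 76−1 = 75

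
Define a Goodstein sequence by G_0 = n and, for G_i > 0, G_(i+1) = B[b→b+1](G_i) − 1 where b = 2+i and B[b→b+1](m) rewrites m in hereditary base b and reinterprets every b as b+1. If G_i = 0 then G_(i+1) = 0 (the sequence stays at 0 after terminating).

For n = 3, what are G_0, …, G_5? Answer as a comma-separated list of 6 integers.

step 0: 3 = 2 + 1; sub 3 for 2: 3 + 1; = 4; G_1 = 4−1 = 3
step 1: 3 = 3; sub 4 for 3: 4; = 4; G_2 = 4−1 = 3
step 2: 3 = 3; sub 5 for 4: 3; = 3; G_3 = 3−1 = 2
step 3: 2 = 2; sub 6 for 5: 2; = 2; G_4 = 2−1 = 1
step 4: 1 = 1; sub 7 for 6: 1; = 1; G_5 = 1−1 = 0

3, 3, 3, 2, 1, 0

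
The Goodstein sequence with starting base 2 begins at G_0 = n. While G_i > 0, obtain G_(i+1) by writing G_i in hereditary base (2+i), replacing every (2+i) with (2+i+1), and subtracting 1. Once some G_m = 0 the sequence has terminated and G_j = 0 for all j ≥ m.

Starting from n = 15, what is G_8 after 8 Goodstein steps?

15 —HB2→ 2^(2 + 1) + 2^2 + 2 + 1 —bump→ 3^(3 + 1) + 3^3 + 3 + 1 = 112 —(−1)→ 111
111 —HB3→ 3^(3 + 1) + 3^3 + 3 —bump→ 4^(4 + 1) + 4^4 + 4 = 1284 —(−1)→ 1283
1283 —HB4→ 4^(4 + 1) + 4^4 + 3 —bump→ 5^(5 + 1) + 5^5 + 3 = 18753 —(−1)→ 18752
18752 —HB5→ 5^(5 + 1) + 5^5 + 2 —bump→ 6^(6 + 1) + 6^6 + 2 = 326594 —(−1)→ 326593
326593 —HB6→ 6^(6 + 1) + 6^6 + 1 —bump→ 7^(7 + 1) + 7^7 + 1 = 6588345 —(−1)→ 6588344
6588344 —HB7→ 7^(7 + 1) + 7^7 —bump→ 8^(8 + 1) + 8^8 = 150994944 —(−1)→ 150994943
150994943 —HB8→ 8^(8 + 1) + 7·8^7 + 7·8^6 + 7·8^5 + 7·8^4 + 7·8^3 + 7·8^2 + 7·8 + 7 —bump→ 9^(9 + 1) + 7·9^7 + 7·9^6 + 7·9^5 + 7·9^4 + 7·9^3 + 7·9^2 + 7·9 + 7 = 3524450281 —(−1)→ 3524450280
3524450280 —HB9→ 9^(9 + 1) + 7·9^7 + 7·9^6 + 7·9^5 + 7·9^4 + 7·9^3 + 7·9^2 + 7·9 + 6 —bump→ 10^(10 + 1) + 7·10^7 + 7·10^6 + 7·10^5 + 7·10^4 + 7·10^3 + 7·10^2 + 7·10 + 6 = 100077777776 —(−1)→ 100077777775
100077777775 —HB10→ 10^(10 + 1) + 7·10^7 + 7·10^6 + 7·10^5 + 7·10^4 + 7·10^3 + 7·10^2 + 7·10 + 5 —bump→ 11^(11 + 1) + 7·11^7 + 7·11^6 + 7·11^5 + 7·11^4 + 7·11^3 + 7·11^2 + 7·11 + 5 = 3138578427935 —(−1)→ 3138578427934

100077777775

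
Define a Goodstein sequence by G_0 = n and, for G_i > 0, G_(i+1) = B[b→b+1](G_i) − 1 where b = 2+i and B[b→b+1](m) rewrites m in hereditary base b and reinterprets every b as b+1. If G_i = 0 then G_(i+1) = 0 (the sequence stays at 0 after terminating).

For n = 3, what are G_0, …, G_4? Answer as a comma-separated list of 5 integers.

3, 3, 3, 2, 1

base 2: 3 = 2 + 1; at 3: 3 + 1 = 4; next = 3
base 3: 3 = 3; at 4: 4 = 4; next = 3
base 4: 3 = 3; at 5: 3 = 3; next = 2
base 5: 2 = 2; at 6: 2 = 2; next = 1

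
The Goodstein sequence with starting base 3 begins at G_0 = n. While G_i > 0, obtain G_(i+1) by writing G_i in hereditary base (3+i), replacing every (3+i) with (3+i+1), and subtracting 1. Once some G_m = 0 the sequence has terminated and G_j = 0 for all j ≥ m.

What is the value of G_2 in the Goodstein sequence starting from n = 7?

9

7 —HB3→ 2·3 + 1 —bump→ 2·4 + 1 = 9 —(−1)→ 8
8 —HB4→ 2·4 —bump→ 2·5 = 10 —(−1)→ 9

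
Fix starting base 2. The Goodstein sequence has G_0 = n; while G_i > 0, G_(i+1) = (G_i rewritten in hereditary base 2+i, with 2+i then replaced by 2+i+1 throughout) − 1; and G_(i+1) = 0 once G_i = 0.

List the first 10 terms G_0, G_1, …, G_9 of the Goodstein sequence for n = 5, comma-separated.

G_0=5  [base 2] 2^2 + 1  →[2↦3]→  3^3 + 1 = 28  −1 ⇒ G_1=27
G_1=27  [base 3] 3^3  →[3↦4]→  4^4 = 256  −1 ⇒ G_2=255
G_2=255  [base 4] 3·4^3 + 3·4^2 + 3·4 + 3  →[4↦5]→  3·5^3 + 3·5^2 + 3·5 + 3 = 468  −1 ⇒ G_3=467
G_3=467  [base 5] 3·5^3 + 3·5^2 + 3·5 + 2  →[5↦6]→  3·6^3 + 3·6^2 + 3·6 + 2 = 776  −1 ⇒ G_4=775
G_4=775  [base 6] 3·6^3 + 3·6^2 + 3·6 + 1  →[6↦7]→  3·7^3 + 3·7^2 + 3·7 + 1 = 1198  −1 ⇒ G_5=1197
G_5=1197  [base 7] 3·7^3 + 3·7^2 + 3·7  →[7↦8]→  3·8^3 + 3·8^2 + 3·8 = 1752  −1 ⇒ G_6=1751
G_6=1751  [base 8] 3·8^3 + 3·8^2 + 2·8 + 7  →[8↦9]→  3·9^3 + 3·9^2 + 2·9 + 7 = 2455  −1 ⇒ G_7=2454
G_7=2454  [base 9] 3·9^3 + 3·9^2 + 2·9 + 6  →[9↦10]→  3·10^3 + 3·10^2 + 2·10 + 6 = 3326  −1 ⇒ G_8=3325
G_8=3325  [base 10] 3·10^3 + 3·10^2 + 2·10 + 5  →[10↦11]→  3·11^3 + 3·11^2 + 2·11 + 5 = 4383  −1 ⇒ G_9=4382

5, 27, 255, 467, 775, 1197, 1751, 2454, 3325, 4382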